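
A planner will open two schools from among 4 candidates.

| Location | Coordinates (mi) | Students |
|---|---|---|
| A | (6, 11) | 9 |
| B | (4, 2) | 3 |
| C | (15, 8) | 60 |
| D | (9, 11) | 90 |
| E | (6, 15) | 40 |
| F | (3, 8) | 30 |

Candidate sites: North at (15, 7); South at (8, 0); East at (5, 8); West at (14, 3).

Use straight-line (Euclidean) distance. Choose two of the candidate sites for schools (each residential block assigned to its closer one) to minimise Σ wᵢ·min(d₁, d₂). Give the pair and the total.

Evaluate every pair (each demand assigned to the nearer of the two):
  {North, East}: total = 899.6
  {East, West}: total = 1145.5
  {South, East}: total = 1434.7
  {North, South}: total = 1575.7
  {North, West}: total = 1670.7
  {South, West}: total = 2128.9
Best pair: {North, East} with total 899.6.

{North, East}, total 899.6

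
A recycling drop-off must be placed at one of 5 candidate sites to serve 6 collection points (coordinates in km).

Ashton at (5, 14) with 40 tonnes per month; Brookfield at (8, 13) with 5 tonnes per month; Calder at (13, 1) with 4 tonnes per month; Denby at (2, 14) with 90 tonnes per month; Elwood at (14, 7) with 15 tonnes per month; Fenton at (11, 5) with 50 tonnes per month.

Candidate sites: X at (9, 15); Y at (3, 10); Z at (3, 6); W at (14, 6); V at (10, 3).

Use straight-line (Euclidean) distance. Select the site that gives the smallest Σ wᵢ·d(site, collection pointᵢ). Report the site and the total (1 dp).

Total weighted distance at each candidate:
  X (9, 15): total = 1522.2
  Y (3, 10): total = 1275.7
  Z (3, 6): total = 1712.0
  W (14, 6): total = 2019.3
  V (10, 3): total = 1969.5
Minimum is at Y with total 1275.7 km.

Y, total 1275.7 km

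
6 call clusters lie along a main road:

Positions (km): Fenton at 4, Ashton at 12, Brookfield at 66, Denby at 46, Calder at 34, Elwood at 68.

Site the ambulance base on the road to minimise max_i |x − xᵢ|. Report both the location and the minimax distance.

The 1-center on a line is the midpoint of the two extreme points: leftmost at 4, rightmost at 68.
Optimal location = (4 + 68)/2 = 36; maximum distance = (68 − 4)/2 = 32.

location 36, max distance 32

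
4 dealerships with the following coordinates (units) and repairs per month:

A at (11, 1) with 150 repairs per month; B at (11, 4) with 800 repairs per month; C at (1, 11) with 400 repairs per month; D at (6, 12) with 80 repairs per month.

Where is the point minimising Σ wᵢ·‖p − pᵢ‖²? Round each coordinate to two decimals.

(7.92, 6.09)

The minimiser of Σwᵢ‖p−pᵢ‖² is the weighted centroid p* = (Σwᵢpᵢ)/(Σwᵢ).
Σwᵢ = 1430.
Σwᵢxᵢ = 150·11 + 800·11 + 400·1 + 80·6 = 11330.
Σwᵢyᵢ = 150·1 + 800·4 + 400·11 + 80·12 = 8710.
x* = 11330/1430 = 7.92, y* = 8710/1430 = 6.09.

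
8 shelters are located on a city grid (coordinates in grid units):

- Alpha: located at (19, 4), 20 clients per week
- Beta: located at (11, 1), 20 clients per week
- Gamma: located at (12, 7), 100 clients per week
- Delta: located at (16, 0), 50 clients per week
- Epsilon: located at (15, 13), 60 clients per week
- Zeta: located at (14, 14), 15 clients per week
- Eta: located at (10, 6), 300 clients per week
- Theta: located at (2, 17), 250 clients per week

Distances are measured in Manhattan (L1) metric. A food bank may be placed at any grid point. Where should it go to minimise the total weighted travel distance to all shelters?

Manhattan distance separates: Σwᵢ(|x−xᵢ|+|y−yᵢ|) = Σwᵢ|x−xᵢ| + Σwᵢ|y−yᵢ|, so x and y are optimised independently as 1-D weighted medians.
Total weight W = 815; half = 407.5.
x-coordinate, sorted with cumulative weight:
  x=2 (Theta, w=250) cum 250
  x=10 (Eta, w=300) cum 550  ← median
  x=11 (Beta, w=20) cum 570
  x=12 (Gamma, w=100) cum 670
  x=14 (Zeta, w=15) cum 685
  x=15 (Epsilon, w=60) cum 745
  x=16 (Delta, w=50) cum 795
  x=19 (Alpha, w=20) cum 815
⇒ x* = 10
y-coordinate, sorted with cumulative weight:
  y=0 (Delta, w=50) cum 50
  y=1 (Beta, w=20) cum 70
  y=4 (Alpha, w=20) cum 90
  y=6 (Eta, w=300) cum 390
  y=7 (Gamma, w=100) cum 490  ← median
  y=13 (Epsilon, w=60) cum 550
  y=14 (Zeta, w=15) cum 565
  y=17 (Theta, w=250) cum 815
⇒ y* = 7

(10, 7)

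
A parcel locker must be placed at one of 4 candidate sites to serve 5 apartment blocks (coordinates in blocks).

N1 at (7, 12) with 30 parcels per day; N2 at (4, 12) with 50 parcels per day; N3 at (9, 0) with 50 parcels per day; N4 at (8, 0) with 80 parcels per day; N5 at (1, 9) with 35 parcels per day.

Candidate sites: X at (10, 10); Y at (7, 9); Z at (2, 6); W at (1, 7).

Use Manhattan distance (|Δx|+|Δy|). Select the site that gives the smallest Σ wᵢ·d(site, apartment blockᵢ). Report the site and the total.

Y, total 1950 blocks

Total weighted distance at each candidate:
  X (10, 10): total = 2410
  Y (7, 9): total = 1950
  Z (2, 6): total = 2480
  W (1, 7): total = 2670
Minimum is at Y with total 1950 blocks.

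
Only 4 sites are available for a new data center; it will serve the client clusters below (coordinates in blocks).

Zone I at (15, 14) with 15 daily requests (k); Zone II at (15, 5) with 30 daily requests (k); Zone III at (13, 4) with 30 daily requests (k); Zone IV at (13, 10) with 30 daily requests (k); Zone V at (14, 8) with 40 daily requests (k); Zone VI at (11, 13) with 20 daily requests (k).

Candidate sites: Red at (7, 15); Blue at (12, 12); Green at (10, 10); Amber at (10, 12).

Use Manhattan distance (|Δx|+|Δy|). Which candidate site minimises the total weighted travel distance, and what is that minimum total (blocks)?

Blue, total 1015 blocks

Total weighted distance at each candidate:
  Red (7, 15): total = 2195
  Blue (12, 12): total = 1015
  Green (10, 10): total = 1115
  Amber (10, 12): total = 1305
Minimum is at Blue with total 1015 blocks.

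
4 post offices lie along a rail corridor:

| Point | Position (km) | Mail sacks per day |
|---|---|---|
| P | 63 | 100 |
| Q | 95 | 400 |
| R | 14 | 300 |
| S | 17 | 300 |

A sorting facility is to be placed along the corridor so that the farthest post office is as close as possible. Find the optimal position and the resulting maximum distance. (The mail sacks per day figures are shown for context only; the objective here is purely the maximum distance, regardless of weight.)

The 1-center on a line is the midpoint of the two extreme points: leftmost at 14, rightmost at 95.
Optimal location = (14 + 95)/2 = 54.5; maximum distance = (95 − 14)/2 = 40.5.

location 54.5, max distance 40.5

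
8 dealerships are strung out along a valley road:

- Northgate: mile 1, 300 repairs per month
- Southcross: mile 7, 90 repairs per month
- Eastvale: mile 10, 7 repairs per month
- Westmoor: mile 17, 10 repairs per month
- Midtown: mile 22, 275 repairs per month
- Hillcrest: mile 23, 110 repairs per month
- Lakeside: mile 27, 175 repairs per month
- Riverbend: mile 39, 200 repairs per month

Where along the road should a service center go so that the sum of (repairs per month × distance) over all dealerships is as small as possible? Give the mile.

For a sum of weighted absolute distances on a line, the optimum is the weighted median (not the mean). Total weight W = 1167; half-weight = 583.5.
Sort by position and accumulate weight:
  mile 1 (Northgate, w=300) → cum 300
  mile 7 (Southcross, w=90) → cum 390
  mile 10 (Eastvale, w=7) → cum 397
  mile 17 (Westmoor, w=10) → cum 407
  mile 22 (Midtown, w=275) → cum 682  ≥ 583.5 → median here
  mile 23 (Hillcrest, w=110) → cum 792
  mile 27 (Lakeside, w=175) → cum 967
  mile 39 (Riverbend, w=200) → cum 1167
Optimal location: mile 22.

x = 22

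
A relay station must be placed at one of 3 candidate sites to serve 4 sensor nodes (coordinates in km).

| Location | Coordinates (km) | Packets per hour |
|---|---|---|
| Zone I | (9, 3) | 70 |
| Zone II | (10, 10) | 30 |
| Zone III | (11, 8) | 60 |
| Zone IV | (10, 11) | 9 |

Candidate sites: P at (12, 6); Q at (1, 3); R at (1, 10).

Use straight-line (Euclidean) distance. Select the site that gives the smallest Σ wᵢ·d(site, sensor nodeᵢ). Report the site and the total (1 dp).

Total weighted distance at each candidate:
  P (12, 6): total = 613.8
  Q (1, 3): total = 1681.2
  R (1, 10): total = 1707.5
Minimum is at P with total 613.8 km.

P, total 613.8 km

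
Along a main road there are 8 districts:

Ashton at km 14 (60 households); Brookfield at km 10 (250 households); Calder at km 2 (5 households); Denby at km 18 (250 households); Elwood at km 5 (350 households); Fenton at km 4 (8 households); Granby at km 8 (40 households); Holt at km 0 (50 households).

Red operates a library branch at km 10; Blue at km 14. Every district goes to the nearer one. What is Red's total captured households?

703

The indifferent point is the midpoint (10+14)/2 = 12; districts left of it (closer to Red at 10) go to Red, those right go to Blue.
  Holt at 0 (w=50) → Red
  Calder at 2 (w=5) → Red
  Fenton at 4 (w=8) → Red
  Elwood at 5 (w=350) → Red
  Granby at 8 (w=40) → Red
  Brookfield at 10 (w=250) → Red
  Ashton at 14 (w=60) → Blue
  Denby at 18 (w=250) → Blue
Red captures 703; Blue captures 310.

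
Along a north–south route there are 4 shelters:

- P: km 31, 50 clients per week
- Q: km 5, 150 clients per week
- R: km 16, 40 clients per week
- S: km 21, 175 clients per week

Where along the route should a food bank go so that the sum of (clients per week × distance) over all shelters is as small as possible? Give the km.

For a sum of weighted absolute distances on a line, the optimum is the weighted median (not the mean). Total weight W = 415; half-weight = 207.5.
Sort by position and accumulate weight:
  km 5 (Q, w=150) → cum 150
  km 16 (R, w=40) → cum 190
  km 21 (S, w=175) → cum 365  ≥ 207.5 → median here
  km 31 (P, w=50) → cum 415
Optimal location: km 21.

x = 21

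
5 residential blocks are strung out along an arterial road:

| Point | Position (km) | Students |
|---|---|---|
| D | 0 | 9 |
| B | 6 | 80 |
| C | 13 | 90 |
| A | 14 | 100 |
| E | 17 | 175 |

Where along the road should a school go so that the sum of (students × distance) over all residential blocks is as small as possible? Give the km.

x = 14

For a sum of weighted absolute distances on a line, the optimum is the weighted median (not the mean). Total weight W = 454; half-weight = 227.
Sort by position and accumulate weight:
  km 0 (D, w=9) → cum 9
  km 6 (B, w=80) → cum 89
  km 13 (C, w=90) → cum 179
  km 14 (A, w=100) → cum 279  ≥ 227 → median here
  km 17 (E, w=175) → cum 454
Optimal location: km 14.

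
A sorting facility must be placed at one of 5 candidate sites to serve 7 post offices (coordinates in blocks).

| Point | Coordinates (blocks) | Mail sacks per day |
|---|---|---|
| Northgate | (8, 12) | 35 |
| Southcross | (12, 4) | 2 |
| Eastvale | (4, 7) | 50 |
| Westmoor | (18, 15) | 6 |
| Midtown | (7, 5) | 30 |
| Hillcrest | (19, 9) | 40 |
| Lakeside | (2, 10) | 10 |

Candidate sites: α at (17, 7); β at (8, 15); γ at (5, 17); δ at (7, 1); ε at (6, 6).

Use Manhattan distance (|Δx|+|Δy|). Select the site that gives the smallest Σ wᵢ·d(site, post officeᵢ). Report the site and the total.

Total weighted distance at each candidate:
  α (17, 7): total = 1910
  β (8, 15): total = 1915
  γ (5, 17): total = 2360
  δ (7, 1): total = 2096
  ε (6, 6): total = 1352
Minimum is at ε with total 1352 blocks.

ε, total 1352 blocks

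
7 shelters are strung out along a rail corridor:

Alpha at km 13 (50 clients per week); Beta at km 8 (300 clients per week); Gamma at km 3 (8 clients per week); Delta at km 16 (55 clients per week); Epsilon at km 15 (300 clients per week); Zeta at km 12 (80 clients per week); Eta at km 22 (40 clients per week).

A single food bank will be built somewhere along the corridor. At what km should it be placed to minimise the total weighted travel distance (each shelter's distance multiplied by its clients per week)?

x = 13

For a sum of weighted absolute distances on a line, the optimum is the weighted median (not the mean). Total weight W = 833; half-weight = 416.5.
Sort by position and accumulate weight:
  km 3 (Gamma, w=8) → cum 8
  km 8 (Beta, w=300) → cum 308
  km 12 (Zeta, w=80) → cum 388
  km 13 (Alpha, w=50) → cum 438  ≥ 416.5 → median here
  km 15 (Epsilon, w=300) → cum 738
  km 16 (Delta, w=55) → cum 793
  km 22 (Eta, w=40) → cum 833
Optimal location: km 13.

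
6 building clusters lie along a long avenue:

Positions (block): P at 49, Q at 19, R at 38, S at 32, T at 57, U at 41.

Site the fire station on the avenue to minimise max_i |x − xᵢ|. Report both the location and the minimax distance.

location 38, max distance 19

The 1-center on a line is the midpoint of the two extreme points: leftmost at 19, rightmost at 57.
Optimal location = (19 + 57)/2 = 38; maximum distance = (57 − 19)/2 = 19.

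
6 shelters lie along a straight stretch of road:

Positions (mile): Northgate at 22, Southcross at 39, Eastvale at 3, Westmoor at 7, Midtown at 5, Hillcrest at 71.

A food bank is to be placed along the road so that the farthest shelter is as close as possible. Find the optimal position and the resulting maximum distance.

The 1-center on a line is the midpoint of the two extreme points: leftmost at 3, rightmost at 71.
Optimal location = (3 + 71)/2 = 37; maximum distance = (71 − 3)/2 = 34.

location 37, max distance 34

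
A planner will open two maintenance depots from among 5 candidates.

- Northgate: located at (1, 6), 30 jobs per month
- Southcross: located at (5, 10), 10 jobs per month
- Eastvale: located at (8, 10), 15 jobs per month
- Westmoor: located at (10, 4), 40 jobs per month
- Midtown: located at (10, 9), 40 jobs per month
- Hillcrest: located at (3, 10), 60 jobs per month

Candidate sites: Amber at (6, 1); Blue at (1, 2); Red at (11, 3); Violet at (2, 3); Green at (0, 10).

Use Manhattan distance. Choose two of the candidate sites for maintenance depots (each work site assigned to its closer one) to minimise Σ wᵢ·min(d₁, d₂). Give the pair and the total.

Evaluate every pair (each demand assigned to the nearer of the two):
  {Red, Green}: total = 860
  {Red, Violet}: total = 1210
  {Amber, Green}: total = 1220
  {Violet, Green}: total = 1270
  {Blue, Red}: total = 1350
  {Blue, Green}: total = 1350
  {Amber, Violet}: total = 1625
  {Amber, Red}: total = 1630
  {Amber, Blue}: total = 1745
  {Blue, Violet}: total = 1815
Best pair: {Red, Green} with total 860.

{Red, Green}, total 860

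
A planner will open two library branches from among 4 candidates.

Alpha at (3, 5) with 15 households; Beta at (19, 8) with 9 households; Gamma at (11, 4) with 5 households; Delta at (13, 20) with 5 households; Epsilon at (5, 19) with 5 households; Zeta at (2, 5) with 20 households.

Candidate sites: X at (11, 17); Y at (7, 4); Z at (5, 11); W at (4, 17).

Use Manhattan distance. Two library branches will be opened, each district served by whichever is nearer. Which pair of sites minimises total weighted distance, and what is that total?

Evaluate every pair (each demand assigned to the nearer of the two):
  {X, Y}: total = 424
  {Y, W}: total = 434
  {Y, Z}: total = 484
  {X, Z}: total = 583
  {Z, W}: total = 593
  {X, W}: total = 733
Best pair: {X, Y} with total 424.

{X, Y}, total 424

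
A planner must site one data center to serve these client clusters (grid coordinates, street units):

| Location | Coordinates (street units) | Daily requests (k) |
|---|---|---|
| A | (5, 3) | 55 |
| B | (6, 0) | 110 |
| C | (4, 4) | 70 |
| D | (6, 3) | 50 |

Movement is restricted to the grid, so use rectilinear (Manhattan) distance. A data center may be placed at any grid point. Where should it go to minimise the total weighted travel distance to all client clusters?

Manhattan distance separates: Σwᵢ(|x−xᵢ|+|y−yᵢ|) = Σwᵢ|x−xᵢ| + Σwᵢ|y−yᵢ|, so x and y are optimised independently as 1-D weighted medians.
Total weight W = 285; half = 142.5.
x-coordinate, sorted with cumulative weight:
  x=4 (C, w=70) cum 70
  x=5 (A, w=55) cum 125
  x=6 (B, w=110) cum 235  ← median
  x=6 (D, w=50) cum 285
⇒ x* = 6
y-coordinate, sorted with cumulative weight:
  y=0 (B, w=110) cum 110
  y=3 (A, w=55) cum 165  ← median
  y=3 (D, w=50) cum 215
  y=4 (C, w=70) cum 285
⇒ y* = 3

(6, 3)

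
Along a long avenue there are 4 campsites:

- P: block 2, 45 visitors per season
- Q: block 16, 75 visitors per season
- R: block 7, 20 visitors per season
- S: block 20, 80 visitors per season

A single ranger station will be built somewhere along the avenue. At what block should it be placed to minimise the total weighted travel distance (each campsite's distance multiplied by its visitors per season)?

x = 16

For a sum of weighted absolute distances on a line, the optimum is the weighted median (not the mean). Total weight W = 220; half-weight = 110.
Sort by position and accumulate weight:
  block 2 (P, w=45) → cum 45
  block 7 (R, w=20) → cum 65
  block 16 (Q, w=75) → cum 140  ≥ 110 → median here
  block 20 (S, w=80) → cum 220
Optimal location: block 16.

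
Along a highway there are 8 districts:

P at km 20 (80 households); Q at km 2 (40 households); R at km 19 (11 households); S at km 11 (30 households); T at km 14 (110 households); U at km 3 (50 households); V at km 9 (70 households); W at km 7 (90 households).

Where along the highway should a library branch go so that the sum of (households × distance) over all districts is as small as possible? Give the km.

x = 9

For a sum of weighted absolute distances on a line, the optimum is the weighted median (not the mean). Total weight W = 481; half-weight = 240.5.
Sort by position and accumulate weight:
  km 2 (Q, w=40) → cum 40
  km 3 (U, w=50) → cum 90
  km 7 (W, w=90) → cum 180
  km 9 (V, w=70) → cum 250  ≥ 240.5 → median here
  km 11 (S, w=30) → cum 280
  km 14 (T, w=110) → cum 390
  km 19 (R, w=11) → cum 401
  km 20 (P, w=80) → cum 481
Optimal location: km 9.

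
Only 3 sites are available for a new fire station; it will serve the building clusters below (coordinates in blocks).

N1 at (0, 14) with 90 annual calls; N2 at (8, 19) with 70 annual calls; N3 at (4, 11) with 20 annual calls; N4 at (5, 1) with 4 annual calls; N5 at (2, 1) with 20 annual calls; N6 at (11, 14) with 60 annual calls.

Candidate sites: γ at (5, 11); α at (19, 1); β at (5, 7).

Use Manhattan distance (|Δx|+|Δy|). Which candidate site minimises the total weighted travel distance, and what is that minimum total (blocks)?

γ, total 2350 blocks

Total weighted distance at each candidate:
  γ (5, 11): total = 2350
  α (19, 1): total = 7066
  β (5, 7): total = 3214
Minimum is at γ with total 2350 blocks.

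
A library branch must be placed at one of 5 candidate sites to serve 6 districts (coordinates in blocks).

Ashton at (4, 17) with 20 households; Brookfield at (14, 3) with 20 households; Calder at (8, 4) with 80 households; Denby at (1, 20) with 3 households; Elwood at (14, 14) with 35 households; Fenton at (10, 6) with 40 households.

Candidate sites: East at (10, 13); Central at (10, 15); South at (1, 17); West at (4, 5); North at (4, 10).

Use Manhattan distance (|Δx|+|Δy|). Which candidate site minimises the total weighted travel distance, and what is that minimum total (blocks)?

Total weighted distance at each candidate:
  East (10, 13): total = 1863
  Central (10, 15): total = 2097
  South (1, 17): total = 3569
  West (4, 5): total = 1879
  North (4, 10): total = 2209
Minimum is at East with total 1863 blocks.

East, total 1863 blocks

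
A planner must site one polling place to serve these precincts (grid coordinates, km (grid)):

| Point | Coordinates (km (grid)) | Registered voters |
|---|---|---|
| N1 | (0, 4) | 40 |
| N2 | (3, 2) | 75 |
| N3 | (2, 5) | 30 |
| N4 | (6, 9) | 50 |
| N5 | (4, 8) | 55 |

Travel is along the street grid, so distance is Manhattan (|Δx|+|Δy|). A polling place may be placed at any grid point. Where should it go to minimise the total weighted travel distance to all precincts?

(3, 5)

Manhattan distance separates: Σwᵢ(|x−xᵢ|+|y−yᵢ|) = Σwᵢ|x−xᵢ| + Σwᵢ|y−yᵢ|, so x and y are optimised independently as 1-D weighted medians.
Total weight W = 250; half = 125.
x-coordinate, sorted with cumulative weight:
  x=0 (N1, w=40) cum 40
  x=2 (N3, w=30) cum 70
  x=3 (N2, w=75) cum 145  ← median
  x=4 (N5, w=55) cum 200
  x=6 (N4, w=50) cum 250
⇒ x* = 3
y-coordinate, sorted with cumulative weight:
  y=2 (N2, w=75) cum 75
  y=4 (N1, w=40) cum 115
  y=5 (N3, w=30) cum 145  ← median
  y=8 (N5, w=55) cum 200
  y=9 (N4, w=50) cum 250
⇒ y* = 5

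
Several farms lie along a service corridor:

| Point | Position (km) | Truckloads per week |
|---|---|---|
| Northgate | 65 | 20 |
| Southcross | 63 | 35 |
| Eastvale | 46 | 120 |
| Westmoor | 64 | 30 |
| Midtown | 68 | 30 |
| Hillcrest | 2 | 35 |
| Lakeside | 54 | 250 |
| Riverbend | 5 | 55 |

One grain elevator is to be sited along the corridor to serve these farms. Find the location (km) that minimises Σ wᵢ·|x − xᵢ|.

For a sum of weighted absolute distances on a line, the optimum is the weighted median (not the mean). Total weight W = 575; half-weight = 287.5.
Sort by position and accumulate weight:
  km 2 (Hillcrest, w=35) → cum 35
  km 5 (Riverbend, w=55) → cum 90
  km 46 (Eastvale, w=120) → cum 210
  km 54 (Lakeside, w=250) → cum 460  ≥ 287.5 → median here
  km 63 (Southcross, w=35) → cum 495
  km 64 (Westmoor, w=30) → cum 525
  km 65 (Northgate, w=20) → cum 545
  km 68 (Midtown, w=30) → cum 575
Optimal location: km 54.

x = 54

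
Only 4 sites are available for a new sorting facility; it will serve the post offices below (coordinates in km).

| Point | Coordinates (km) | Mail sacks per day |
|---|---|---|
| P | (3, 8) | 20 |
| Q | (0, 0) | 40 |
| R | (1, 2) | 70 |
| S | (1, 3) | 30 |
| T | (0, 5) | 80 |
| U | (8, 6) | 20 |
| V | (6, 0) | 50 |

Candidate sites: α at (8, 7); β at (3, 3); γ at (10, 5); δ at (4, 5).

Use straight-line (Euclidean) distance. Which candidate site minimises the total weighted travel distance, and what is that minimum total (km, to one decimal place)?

Total weighted distance at each candidate:
  α (8, 7): total = 2414.9
  β (3, 3): total = 1103.4
  γ (10, 5): total = 2705.1
  δ (4, 5): total = 1396.2
Minimum is at β with total 1103.4 km.

β, total 1103.4 km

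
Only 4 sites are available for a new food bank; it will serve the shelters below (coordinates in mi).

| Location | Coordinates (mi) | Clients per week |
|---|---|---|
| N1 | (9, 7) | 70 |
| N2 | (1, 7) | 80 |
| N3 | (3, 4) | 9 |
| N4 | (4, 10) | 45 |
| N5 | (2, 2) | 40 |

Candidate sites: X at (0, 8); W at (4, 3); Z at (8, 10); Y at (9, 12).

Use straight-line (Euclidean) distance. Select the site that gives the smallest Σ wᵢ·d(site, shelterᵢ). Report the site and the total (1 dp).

X, total 1246.2 mi

Total weighted distance at each candidate:
  X (0, 8): total = 1246.2
  W (4, 3): total = 1265.4
  Z (8, 10): total = 1480.9
  Y (9, 12): total = 1925.3
Minimum is at X with total 1246.2 mi.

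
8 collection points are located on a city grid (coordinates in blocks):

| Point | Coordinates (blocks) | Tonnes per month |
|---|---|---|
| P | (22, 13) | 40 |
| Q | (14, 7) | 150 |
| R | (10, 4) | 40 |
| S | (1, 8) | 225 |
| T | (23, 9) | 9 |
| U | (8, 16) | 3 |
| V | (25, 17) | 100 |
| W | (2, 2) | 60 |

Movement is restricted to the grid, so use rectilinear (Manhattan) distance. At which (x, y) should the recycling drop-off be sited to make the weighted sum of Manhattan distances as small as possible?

Manhattan distance separates: Σwᵢ(|x−xᵢ|+|y−yᵢ|) = Σwᵢ|x−xᵢ| + Σwᵢ|y−yᵢ|, so x and y are optimised independently as 1-D weighted medians.
Total weight W = 627; half = 313.5.
x-coordinate, sorted with cumulative weight:
  x=1 (S, w=225) cum 225
  x=2 (W, w=60) cum 285
  x=8 (U, w=3) cum 288
  x=10 (R, w=40) cum 328  ← median
  x=14 (Q, w=150) cum 478
  x=22 (P, w=40) cum 518
  x=23 (T, w=9) cum 527
  x=25 (V, w=100) cum 627
⇒ x* = 10
y-coordinate, sorted with cumulative weight:
  y=2 (W, w=60) cum 60
  y=4 (R, w=40) cum 100
  y=7 (Q, w=150) cum 250
  y=8 (S, w=225) cum 475  ← median
  y=9 (T, w=9) cum 484
  y=13 (P, w=40) cum 524
  y=16 (U, w=3) cum 527
  y=17 (V, w=100) cum 627
⇒ y* = 8

(10, 8)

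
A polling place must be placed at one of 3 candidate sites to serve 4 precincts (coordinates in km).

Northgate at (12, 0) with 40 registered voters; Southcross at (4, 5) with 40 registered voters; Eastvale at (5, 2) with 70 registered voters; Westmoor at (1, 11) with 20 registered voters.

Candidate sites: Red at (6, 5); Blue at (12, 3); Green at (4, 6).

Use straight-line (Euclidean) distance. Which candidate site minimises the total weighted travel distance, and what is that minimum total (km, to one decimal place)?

Total weighted distance at each candidate:
  Red (6, 5): total = 770.0
  Blue (12, 3): total = 1216.9
  Green (4, 6): total = 845.2
Minimum is at Red with total 770.0 km.

Red, total 770.0 km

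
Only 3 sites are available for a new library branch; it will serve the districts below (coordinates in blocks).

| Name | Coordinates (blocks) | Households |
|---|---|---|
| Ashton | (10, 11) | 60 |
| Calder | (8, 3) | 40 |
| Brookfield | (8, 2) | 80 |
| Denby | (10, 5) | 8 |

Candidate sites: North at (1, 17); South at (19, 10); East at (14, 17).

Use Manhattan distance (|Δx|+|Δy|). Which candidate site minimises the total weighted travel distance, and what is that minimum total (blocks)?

Total weighted distance at each candidate:
  North (1, 17): total = 3668
  South (19, 10): total = 2952
  East (14, 17): total = 3208
Minimum is at South with total 2952 blocks.

South, total 2952 blocks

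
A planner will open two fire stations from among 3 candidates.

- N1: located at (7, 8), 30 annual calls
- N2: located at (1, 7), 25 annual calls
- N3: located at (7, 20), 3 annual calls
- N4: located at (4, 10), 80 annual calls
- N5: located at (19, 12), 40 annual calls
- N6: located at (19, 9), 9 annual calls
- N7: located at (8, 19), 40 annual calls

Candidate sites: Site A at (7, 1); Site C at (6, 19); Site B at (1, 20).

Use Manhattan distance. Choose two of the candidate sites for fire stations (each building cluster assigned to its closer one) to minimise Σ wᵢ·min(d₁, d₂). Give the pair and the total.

{Site A, Site C}, total 2456

Evaluate every pair (each demand assigned to the nearer of the two):
  {Site A, Site C}: total = 2456
  {Site C, Site B}: total = 2658
  {Site A, Site B}: total = 2908
Best pair: {Site A, Site C} with total 2456.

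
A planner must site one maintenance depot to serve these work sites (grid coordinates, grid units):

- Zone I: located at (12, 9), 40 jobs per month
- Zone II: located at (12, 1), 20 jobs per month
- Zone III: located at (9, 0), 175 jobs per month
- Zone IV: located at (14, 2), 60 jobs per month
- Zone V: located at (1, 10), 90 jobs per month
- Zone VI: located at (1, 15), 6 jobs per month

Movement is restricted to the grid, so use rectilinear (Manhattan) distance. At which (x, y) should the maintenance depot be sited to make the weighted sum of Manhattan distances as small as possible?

Manhattan distance separates: Σwᵢ(|x−xᵢ|+|y−yᵢ|) = Σwᵢ|x−xᵢ| + Σwᵢ|y−yᵢ|, so x and y are optimised independently as 1-D weighted medians.
Total weight W = 391; half = 195.5.
x-coordinate, sorted with cumulative weight:
  x=1 (Zone V, w=90) cum 90
  x=1 (Zone VI, w=6) cum 96
  x=9 (Zone III, w=175) cum 271  ← median
  x=12 (Zone I, w=40) cum 311
  x=12 (Zone II, w=20) cum 331
  x=14 (Zone IV, w=60) cum 391
⇒ x* = 9
y-coordinate, sorted with cumulative weight:
  y=0 (Zone III, w=175) cum 175
  y=1 (Zone II, w=20) cum 195
  y=2 (Zone IV, w=60) cum 255  ← median
  y=9 (Zone I, w=40) cum 295
  y=10 (Zone V, w=90) cum 385
  y=15 (Zone VI, w=6) cum 391
⇒ y* = 2

(9, 2)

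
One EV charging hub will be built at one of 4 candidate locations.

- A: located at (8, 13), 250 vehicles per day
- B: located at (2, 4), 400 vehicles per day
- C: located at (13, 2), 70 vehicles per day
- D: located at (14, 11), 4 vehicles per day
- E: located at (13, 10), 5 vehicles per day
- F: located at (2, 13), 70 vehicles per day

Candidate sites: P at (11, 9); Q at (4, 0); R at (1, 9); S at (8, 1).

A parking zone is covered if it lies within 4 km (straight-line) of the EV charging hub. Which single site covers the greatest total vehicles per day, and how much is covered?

Coverage radius r = 4 km; a point is covered iff (Δx)²+(Δy)² ≤ 4² = 16.
  P (11, 9): covers {D, E} → 9
  Q (4, 0): covers {none} → 0
  R (1, 9): covers {none} → 0
  S (8, 1): covers {none} → 0
Maximum coverage at P: 9 vehicles per day.

P, covering 9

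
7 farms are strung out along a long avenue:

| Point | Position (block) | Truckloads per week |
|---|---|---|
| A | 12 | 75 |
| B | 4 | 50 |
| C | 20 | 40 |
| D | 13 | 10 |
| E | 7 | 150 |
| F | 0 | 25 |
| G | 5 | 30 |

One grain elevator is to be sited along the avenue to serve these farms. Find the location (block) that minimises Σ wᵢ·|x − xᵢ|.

x = 7

For a sum of weighted absolute distances on a line, the optimum is the weighted median (not the mean). Total weight W = 380; half-weight = 190.
Sort by position and accumulate weight:
  block 0 (F, w=25) → cum 25
  block 4 (B, w=50) → cum 75
  block 5 (G, w=30) → cum 105
  block 7 (E, w=150) → cum 255  ≥ 190 → median here
  block 12 (A, w=75) → cum 330
  block 13 (D, w=10) → cum 340
  block 20 (C, w=40) → cum 380
Optimal location: block 7.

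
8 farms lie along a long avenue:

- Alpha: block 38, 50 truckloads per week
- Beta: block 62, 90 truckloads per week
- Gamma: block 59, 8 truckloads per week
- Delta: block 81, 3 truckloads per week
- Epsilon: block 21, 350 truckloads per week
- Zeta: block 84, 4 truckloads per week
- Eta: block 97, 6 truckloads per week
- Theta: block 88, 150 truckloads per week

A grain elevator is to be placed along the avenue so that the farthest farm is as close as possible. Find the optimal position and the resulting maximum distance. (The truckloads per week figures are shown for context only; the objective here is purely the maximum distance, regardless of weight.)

The 1-center on a line is the midpoint of the two extreme points: leftmost at 21, rightmost at 97.
Optimal location = (21 + 97)/2 = 59; maximum distance = (97 − 21)/2 = 38.

location 59, max distance 38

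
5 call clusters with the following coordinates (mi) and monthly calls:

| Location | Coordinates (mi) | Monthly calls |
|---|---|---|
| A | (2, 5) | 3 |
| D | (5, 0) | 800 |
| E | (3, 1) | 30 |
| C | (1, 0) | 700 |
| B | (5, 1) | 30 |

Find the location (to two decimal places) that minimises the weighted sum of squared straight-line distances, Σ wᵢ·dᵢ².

The minimiser of Σwᵢ‖p−pᵢ‖² is the weighted centroid p* = (Σwᵢpᵢ)/(Σwᵢ).
Σwᵢ = 1563.
Σwᵢxᵢ = 3·2 + 800·5 + 30·3 + 700·1 + 30·5 = 4946.
Σwᵢyᵢ = 3·5 + 800·0 + 30·1 + 700·0 + 30·1 = 75.
x* = 4946/1563 = 3.16, y* = 75/1563 = 0.05.

(3.16, 0.05)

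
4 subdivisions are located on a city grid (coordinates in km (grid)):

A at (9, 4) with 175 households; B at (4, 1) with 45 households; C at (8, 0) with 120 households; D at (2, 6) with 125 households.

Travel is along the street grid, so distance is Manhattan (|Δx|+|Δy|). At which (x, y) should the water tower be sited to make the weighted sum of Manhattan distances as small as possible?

(8, 4)

Manhattan distance separates: Σwᵢ(|x−xᵢ|+|y−yᵢ|) = Σwᵢ|x−xᵢ| + Σwᵢ|y−yᵢ|, so x and y are optimised independently as 1-D weighted medians.
Total weight W = 465; half = 232.5.
x-coordinate, sorted with cumulative weight:
  x=2 (D, w=125) cum 125
  x=4 (B, w=45) cum 170
  x=8 (C, w=120) cum 290  ← median
  x=9 (A, w=175) cum 465
⇒ x* = 8
y-coordinate, sorted with cumulative weight:
  y=0 (C, w=120) cum 120
  y=1 (B, w=45) cum 165
  y=4 (A, w=175) cum 340  ← median
  y=6 (D, w=125) cum 465
⇒ y* = 4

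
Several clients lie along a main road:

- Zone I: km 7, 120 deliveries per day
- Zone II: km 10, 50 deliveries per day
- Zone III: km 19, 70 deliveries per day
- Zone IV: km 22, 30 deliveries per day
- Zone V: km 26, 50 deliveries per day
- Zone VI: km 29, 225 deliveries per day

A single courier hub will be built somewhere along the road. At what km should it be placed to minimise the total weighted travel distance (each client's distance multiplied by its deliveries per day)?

x = 26

For a sum of weighted absolute distances on a line, the optimum is the weighted median (not the mean). Total weight W = 545; half-weight = 272.5.
Sort by position and accumulate weight:
  km 7 (Zone I, w=120) → cum 120
  km 10 (Zone II, w=50) → cum 170
  km 19 (Zone III, w=70) → cum 240
  km 22 (Zone IV, w=30) → cum 270
  km 26 (Zone V, w=50) → cum 320  ≥ 272.5 → median here
  km 29 (Zone VI, w=225) → cum 545
Optimal location: km 26.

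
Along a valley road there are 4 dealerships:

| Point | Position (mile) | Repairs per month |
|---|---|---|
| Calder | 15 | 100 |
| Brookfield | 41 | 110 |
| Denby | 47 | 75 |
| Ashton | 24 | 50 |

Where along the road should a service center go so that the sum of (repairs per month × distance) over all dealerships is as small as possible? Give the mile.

x = 41

For a sum of weighted absolute distances on a line, the optimum is the weighted median (not the mean). Total weight W = 335; half-weight = 167.5.
Sort by position and accumulate weight:
  mile 15 (Calder, w=100) → cum 100
  mile 24 (Ashton, w=50) → cum 150
  mile 41 (Brookfield, w=110) → cum 260  ≥ 167.5 → median here
  mile 47 (Denby, w=75) → cum 335
Optimal location: mile 41.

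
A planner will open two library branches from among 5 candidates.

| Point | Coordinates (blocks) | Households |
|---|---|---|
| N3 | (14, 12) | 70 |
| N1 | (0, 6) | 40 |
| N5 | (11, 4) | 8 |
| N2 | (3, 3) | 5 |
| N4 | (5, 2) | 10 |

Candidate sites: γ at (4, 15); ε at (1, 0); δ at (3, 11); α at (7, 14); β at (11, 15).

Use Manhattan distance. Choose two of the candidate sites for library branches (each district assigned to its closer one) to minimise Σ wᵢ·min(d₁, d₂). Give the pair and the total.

{ε, β}, total 873

Evaluate every pair (each demand assigned to the nearer of the two):
  {ε, β}: total = 873
  {δ, β}: total = 978
  {ε, α}: total = 1107
  {δ, α}: total = 1212
  {γ, β}: total = 1233
  {ε, δ}: total = 1317
  {α, β}: total = 1323
  {γ, ε}: total = 1387
  {γ, δ}: total = 1430
  {γ, α}: total = 1467
Best pair: {ε, β} with total 873.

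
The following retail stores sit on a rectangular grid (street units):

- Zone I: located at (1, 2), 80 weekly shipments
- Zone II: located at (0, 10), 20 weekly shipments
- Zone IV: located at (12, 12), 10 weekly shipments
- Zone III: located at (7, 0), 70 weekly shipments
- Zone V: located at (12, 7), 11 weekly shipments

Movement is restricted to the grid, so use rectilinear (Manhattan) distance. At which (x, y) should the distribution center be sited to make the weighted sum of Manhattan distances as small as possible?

Manhattan distance separates: Σwᵢ(|x−xᵢ|+|y−yᵢ|) = Σwᵢ|x−xᵢ| + Σwᵢ|y−yᵢ|, so x and y are optimised independently as 1-D weighted medians.
Total weight W = 191; half = 95.5.
x-coordinate, sorted with cumulative weight:
  x=0 (Zone II, w=20) cum 20
  x=1 (Zone I, w=80) cum 100  ← median
  x=7 (Zone III, w=70) cum 170
  x=12 (Zone IV, w=10) cum 180
  x=12 (Zone V, w=11) cum 191
⇒ x* = 1
y-coordinate, sorted with cumulative weight:
  y=0 (Zone III, w=70) cum 70
  y=2 (Zone I, w=80) cum 150  ← median
  y=7 (Zone V, w=11) cum 161
  y=10 (Zone II, w=20) cum 181
  y=12 (Zone IV, w=10) cum 191
⇒ y* = 2

(1, 2)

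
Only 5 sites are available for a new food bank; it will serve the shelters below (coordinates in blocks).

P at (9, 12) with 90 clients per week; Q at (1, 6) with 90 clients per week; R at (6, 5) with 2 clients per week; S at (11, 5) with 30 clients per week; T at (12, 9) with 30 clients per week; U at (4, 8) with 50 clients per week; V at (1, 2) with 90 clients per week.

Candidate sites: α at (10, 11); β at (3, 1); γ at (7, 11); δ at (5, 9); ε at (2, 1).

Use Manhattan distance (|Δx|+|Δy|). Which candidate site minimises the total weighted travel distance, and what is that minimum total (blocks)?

δ, total 2870 blocks

Total weighted distance at each candidate:
  α (10, 11): total = 3860
  β (3, 1): total = 3714
  γ (7, 11): total = 3434
  δ (5, 9): total = 2870
  ε (2, 1): total = 3736
Minimum is at δ with total 2870 blocks.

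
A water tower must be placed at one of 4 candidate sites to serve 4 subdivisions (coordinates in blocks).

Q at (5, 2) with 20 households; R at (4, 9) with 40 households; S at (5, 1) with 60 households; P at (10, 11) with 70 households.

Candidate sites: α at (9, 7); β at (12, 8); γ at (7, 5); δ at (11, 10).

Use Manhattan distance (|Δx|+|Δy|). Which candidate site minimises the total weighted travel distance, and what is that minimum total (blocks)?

γ, total 1370 blocks

Total weighted distance at each candidate:
  α (9, 7): total = 1410
  β (12, 8): total = 1810
  γ (7, 5): total = 1370
  δ (11, 10): total = 1640
Minimum is at γ with total 1370 blocks.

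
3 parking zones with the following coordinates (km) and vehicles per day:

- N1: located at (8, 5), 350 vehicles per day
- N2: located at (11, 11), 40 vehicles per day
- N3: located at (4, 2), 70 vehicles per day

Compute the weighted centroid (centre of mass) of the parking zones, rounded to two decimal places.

The minimiser of Σwᵢ‖p−pᵢ‖² is the weighted centroid p* = (Σwᵢpᵢ)/(Σwᵢ).
Σwᵢ = 460.
Σwᵢxᵢ = 350·8 + 40·11 + 70·4 = 3520.
Σwᵢyᵢ = 350·5 + 40·11 + 70·2 = 2330.
x* = 3520/460 = 7.65, y* = 2330/460 = 5.07.

(7.65, 5.07)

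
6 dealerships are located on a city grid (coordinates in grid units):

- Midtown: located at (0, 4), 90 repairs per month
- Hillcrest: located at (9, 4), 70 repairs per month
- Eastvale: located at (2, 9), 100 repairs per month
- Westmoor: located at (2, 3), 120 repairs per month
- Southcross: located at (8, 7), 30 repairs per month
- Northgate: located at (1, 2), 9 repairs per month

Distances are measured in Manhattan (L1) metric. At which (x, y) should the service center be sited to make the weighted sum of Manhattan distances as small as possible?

(2, 4)

Manhattan distance separates: Σwᵢ(|x−xᵢ|+|y−yᵢ|) = Σwᵢ|x−xᵢ| + Σwᵢ|y−yᵢ|, so x and y are optimised independently as 1-D weighted medians.
Total weight W = 419; half = 209.5.
x-coordinate, sorted with cumulative weight:
  x=0 (Midtown, w=90) cum 90
  x=1 (Northgate, w=9) cum 99
  x=2 (Eastvale, w=100) cum 199
  x=2 (Westmoor, w=120) cum 319  ← median
  x=8 (Southcross, w=30) cum 349
  x=9 (Hillcrest, w=70) cum 419
⇒ x* = 2
y-coordinate, sorted with cumulative weight:
  y=2 (Northgate, w=9) cum 9
  y=3 (Westmoor, w=120) cum 129
  y=4 (Midtown, w=90) cum 219  ← median
  y=4 (Hillcrest, w=70) cum 289
  y=7 (Southcross, w=30) cum 319
  y=9 (Eastvale, w=100) cum 419
⇒ y* = 4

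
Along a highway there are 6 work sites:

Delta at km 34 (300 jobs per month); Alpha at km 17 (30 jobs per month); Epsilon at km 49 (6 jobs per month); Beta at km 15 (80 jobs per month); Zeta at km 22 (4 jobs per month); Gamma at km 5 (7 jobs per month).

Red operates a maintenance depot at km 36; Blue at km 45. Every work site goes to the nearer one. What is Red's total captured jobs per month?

The indifferent point is the midpoint (36+45)/2 = 40.5; work sites left of it (closer to Red at 36) go to Red, those right go to Blue.
  Gamma at 5 (w=7) → Red
  Beta at 15 (w=80) → Red
  Alpha at 17 (w=30) → Red
  Zeta at 22 (w=4) → Red
  Delta at 34 (w=300) → Red
  Epsilon at 49 (w=6) → Blue
Red captures 421; Blue captures 6.

421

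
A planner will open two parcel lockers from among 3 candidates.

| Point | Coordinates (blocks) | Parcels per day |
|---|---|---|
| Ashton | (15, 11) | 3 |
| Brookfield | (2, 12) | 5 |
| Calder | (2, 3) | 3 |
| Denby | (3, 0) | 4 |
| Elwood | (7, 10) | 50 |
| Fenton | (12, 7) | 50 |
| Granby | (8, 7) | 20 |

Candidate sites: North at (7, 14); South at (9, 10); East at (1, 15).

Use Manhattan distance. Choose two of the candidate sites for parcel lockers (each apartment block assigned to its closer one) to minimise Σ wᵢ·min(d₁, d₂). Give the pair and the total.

Evaluate every pair (each demand assigned to the nearer of the two):
  {South, East}: total = 624
  {North, South}: total = 642
  {North, East}: total = 1120
Best pair: {South, East} with total 624.

{South, East}, total 624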